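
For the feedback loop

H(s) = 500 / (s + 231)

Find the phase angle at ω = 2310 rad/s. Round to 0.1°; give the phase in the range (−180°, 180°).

Substitute s = j2310:
Numerator: 500 = 500 + j0
Denominator: (j2310) + 231 = 231 + j2310
|N| = √(500² + 0²) ≈ 500, ∠N ≈ 0.00°
|D| = √(231² + 2310²) ≈ 2321.5, ∠D ≈ 84.29°
∠H = 0.00° − 84.29° = -84.29°

-84.3°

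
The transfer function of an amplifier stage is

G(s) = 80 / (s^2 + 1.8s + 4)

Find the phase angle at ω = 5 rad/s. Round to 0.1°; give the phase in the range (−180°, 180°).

At s = jω = j5:
quadratic: (j5)² + 1.8·j5 + 4 = -21 + j9 → |·| ≈ 22.847, ∠ ≈ 156.80°
∠G = 0.00° − 156.80° = -156.80°

-156.8°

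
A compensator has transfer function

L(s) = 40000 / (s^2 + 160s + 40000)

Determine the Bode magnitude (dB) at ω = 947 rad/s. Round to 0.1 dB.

-26.8 dB

At s = jω = j947:
quadratic: (j947)² + 160·j947 + 40000 = -856809 + j151520 → |·| ≈ 8.701e+05, ∠ ≈ 169.97°
|L| = 40000 / 8.701e+05 ≈ 0.045972
Gain = 20 log₁₀(0.045972) ≈ -26.75 dB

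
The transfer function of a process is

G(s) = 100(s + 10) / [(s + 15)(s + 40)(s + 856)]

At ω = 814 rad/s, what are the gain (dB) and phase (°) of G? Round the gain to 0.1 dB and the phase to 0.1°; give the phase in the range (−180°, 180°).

-79.7 dB, -130.4°

At s = jω = j814:
zero (s+10): 10 + j814 → |·| = √(10²+814²) = √662696 ≈ 814.06, ∠ = arctan(814/10) ≈ 89.30°
pole (s+15): 15 + j814 → |·| = √(15²+814²) = √662821 ≈ 814.14, ∠ = arctan(814/15) ≈ 88.94°
pole (s+40): 40 + j814 → |·| = √(40²+814²) = √664196 ≈ 814.98, ∠ = arctan(814/40) ≈ 87.19°
pole (s+856): 856 + j814 → |·| = √(856²+814²) = √1395332 ≈ 1181.2, ∠ = arctan(814/856) ≈ 43.56°
|G| = 100 · 814.06 / 7.8374e+08 ≈ 0.00010387
Gain = 20 log₁₀(0.00010387) ≈ -79.67 dB
∠G = 89.30° − 219.69° = -130.39°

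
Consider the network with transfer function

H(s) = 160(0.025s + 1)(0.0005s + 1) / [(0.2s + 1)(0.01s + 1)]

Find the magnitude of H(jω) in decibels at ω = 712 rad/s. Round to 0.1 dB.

At ω = 712 rad/s:
zero (1 + j712·0.025) = 1 + j17.8 → |·| ≈ 17.828, ∠ ≈ 86.78°
zero (1 + j712·0.0005) = 1 + j0.356 → |·| ≈ 1.0615, ∠ ≈ 19.60°
pole (1 + j712·0.2) = 1 + j142.4 → |·| ≈ 142.4, ∠ ≈ 89.60°
pole (1 + j712·0.01) = 1 + j7.12 → |·| ≈ 7.1899, ∠ ≈ 82.01°
|H| = 160 · 17.828 · 1.0615 / (142.4 · 7.1899) ≈ 2.9574
Gain = 20 log₁₀(2.9574) ≈ 9.42 dB

9.4 dB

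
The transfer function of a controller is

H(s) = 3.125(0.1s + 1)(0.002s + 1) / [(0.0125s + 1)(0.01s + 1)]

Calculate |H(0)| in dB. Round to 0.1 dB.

9.9 dB

H(0) = 3.125 · 1 / 1 = 3.125
20 log₁₀(3.125) ≈ 9.90 dB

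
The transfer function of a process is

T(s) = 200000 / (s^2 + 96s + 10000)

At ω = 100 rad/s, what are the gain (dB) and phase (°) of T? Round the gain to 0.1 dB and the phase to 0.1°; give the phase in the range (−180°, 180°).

At s = jω = j100:
quadratic: (j100)² + 96·j100 + 10000 = 0 + j9600 → |·| ≈ 9600, ∠ ≈ 90.00°
|T| = 200000 / 9600 ≈ 20.833
Gain = 20 log₁₀(20.833) ≈ 26.38 dB
∠T = 0.00° − 90.00° = -90.00°

26.4 dB, -90.0°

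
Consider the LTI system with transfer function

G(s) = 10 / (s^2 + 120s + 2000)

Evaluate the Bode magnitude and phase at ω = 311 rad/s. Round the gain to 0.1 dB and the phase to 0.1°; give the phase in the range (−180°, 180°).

-80.2 dB, -158.5°

Substitute s = j311:
Numerator: 10 = 10 + j0
Denominator: (j311)^2 + 120(j311) + 2000 = -94721 + j37320
|N| = √(10² + 0²) ≈ 10, ∠N ≈ 0.00°
|D| = √(94721² + 37320²) ≈ 1.0181e+05, ∠D ≈ 158.50°
|G| = 10 / 1.0181e+05 ≈ 9.8222e-05
Gain = 20 log₁₀(9.8222e-05) ≈ -80.16 dB
∠G = 0.00° − 158.50° = -158.50°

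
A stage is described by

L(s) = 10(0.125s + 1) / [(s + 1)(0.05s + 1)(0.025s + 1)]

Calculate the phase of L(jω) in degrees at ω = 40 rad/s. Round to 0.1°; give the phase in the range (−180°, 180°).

-118.3°

At ω = 40 rad/s:
zero (1 + j40·0.125) = 1 + j5 → |·| ≈ 5.099, ∠ ≈ 78.69°
pole (1 + j40·1) = 1 + j40 → |·| ≈ 40.012, ∠ ≈ 88.57°
pole (1 + j40·0.05) = 1 + j2 → |·| ≈ 2.2361, ∠ ≈ 63.43°
pole (1 + j40·0.025) = 1 + j1 → |·| ≈ 1.4142, ∠ ≈ 45.00°
∠L = (78.69°) − (88.57° + 63.43° + 45.00°) = -118.31°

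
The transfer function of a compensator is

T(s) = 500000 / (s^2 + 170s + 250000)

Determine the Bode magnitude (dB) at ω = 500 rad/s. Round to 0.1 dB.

At s = jω = j500:
quadratic: (j500)² + 170·j500 + 250000 = 0 + j85000 → |·| ≈ 85000, ∠ ≈ 90.00°
|T| = 500000 / 85000 ≈ 5.8824
Gain = 20 log₁₀(5.8824) ≈ 15.39 dB

15.4 dB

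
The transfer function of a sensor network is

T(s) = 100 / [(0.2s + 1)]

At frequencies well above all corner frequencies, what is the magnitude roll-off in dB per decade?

Each pole contributes −20 dB/decade at high frequency; each zero contributes +20 dB/decade.
Net: 0 zero(s) − 1 pole(s) → -20 dB/decade.

-20 dB/decade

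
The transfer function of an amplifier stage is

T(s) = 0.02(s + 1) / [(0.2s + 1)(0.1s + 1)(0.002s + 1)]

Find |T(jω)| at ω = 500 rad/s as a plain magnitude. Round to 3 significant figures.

At ω = 500 rad/s:
zero (1 + j500·1) = 1 + j500 → |·| ≈ 500, ∠ ≈ 89.89°
pole (1 + j500·0.2) = 1 + j100 → |·| ≈ 100, ∠ ≈ 89.43°
pole (1 + j500·0.1) = 1 + j50 → |·| ≈ 50.01, ∠ ≈ 88.85°
pole (1 + j500·0.002) = 1 + j1 → |·| ≈ 1.4142, ∠ ≈ 45.00°
|T| = 0.02 · 500 / (100 · 50.01 · 1.4142) ≈ 0.0014139

0.00141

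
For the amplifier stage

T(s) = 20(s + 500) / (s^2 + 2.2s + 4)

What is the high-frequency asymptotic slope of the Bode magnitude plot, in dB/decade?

Each pole contributes −20 dB/decade at high frequency; each zero contributes +20 dB/decade.
Net: 1 zero(s) − 2 pole(s) → -20 dB/decade.

-20 dB/decade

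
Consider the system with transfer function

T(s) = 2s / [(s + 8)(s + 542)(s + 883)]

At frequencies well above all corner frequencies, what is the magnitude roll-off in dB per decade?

-40 dB/decade

Each pole contributes −20 dB/decade at high frequency; each zero contributes +20 dB/decade.
Net: 1 zero(s) − 3 pole(s) → -40 dB/decade.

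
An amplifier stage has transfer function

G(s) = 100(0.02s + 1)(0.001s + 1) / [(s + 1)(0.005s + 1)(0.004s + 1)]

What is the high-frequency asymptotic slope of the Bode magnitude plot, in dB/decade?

Each pole contributes −20 dB/decade at high frequency; each zero contributes +20 dB/decade.
Net: 2 zero(s) − 3 pole(s) → -20 dB/decade.

-20 dB/decade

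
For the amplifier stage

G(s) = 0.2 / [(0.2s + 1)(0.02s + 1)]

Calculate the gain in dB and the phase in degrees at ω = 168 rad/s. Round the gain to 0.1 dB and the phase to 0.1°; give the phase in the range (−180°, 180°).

-55.4 dB, -161.7°

At ω = 168 rad/s:
pole (1 + j168·0.2) = 1 + j33.6 → |·| ≈ 33.615, ∠ ≈ 88.30°
pole (1 + j168·0.02) = 1 + j3.36 → |·| ≈ 3.5057, ∠ ≈ 73.43°
|G| = 0.2 · 1 / (33.615 · 3.5057) ≈ 0.0016972
Gain = 20 log₁₀(0.0016972) ≈ -55.41 dB
∠G = (0°) − (88.30° + 73.43°) = -161.73°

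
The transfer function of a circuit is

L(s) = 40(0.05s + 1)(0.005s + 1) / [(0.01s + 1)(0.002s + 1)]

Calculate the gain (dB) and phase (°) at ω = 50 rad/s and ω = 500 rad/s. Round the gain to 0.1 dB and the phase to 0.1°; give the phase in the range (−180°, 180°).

ω = 50: 39.9 dB, 50.0°; ω = 500: 51.5 dB, 32.2°

At ω = 50 rad/s:
zero (1 + j50·0.05) = 1 + j2.5 → |·| ≈ 2.6926, ∠ ≈ 68.20°
zero (1 + j50·0.005) = 1 + j0.25 → |·| ≈ 1.0308, ∠ ≈ 14.04°
pole (1 + j50·0.01) = 1 + j0.5 → |·| ≈ 1.118, ∠ ≈ 26.57°
pole (1 + j50·0.002) = 1 + j0.1 → |·| ≈ 1.005, ∠ ≈ 5.71°
|L| = 40 · 2.6926 · 1.0308 / (1.118 · 1.005) ≈ 98.809
Gain = 20 log₁₀(98.809) ≈ 39.90 dB
∠L = (68.20° + 14.04°) − (26.57° + 5.71°) = 49.96°

At ω = 500 rad/s:
zero (1 + j500·0.05) = 1 + j25 → |·| ≈ 25.02, ∠ ≈ 87.71°
zero (1 + j500·0.005) = 1 + j2.5 → |·| ≈ 2.6926, ∠ ≈ 68.20°
pole (1 + j500·0.01) = 1 + j5 → |·| ≈ 5.099, ∠ ≈ 78.69°
pole (1 + j500·0.002) = 1 + j1 → |·| ≈ 1.4142, ∠ ≈ 45.00°
|L| = 40 · 25.02 · 2.6926 / (5.099 · 1.4142) ≈ 373.7
Gain = 20 log₁₀(373.7) ≈ 51.45 dB
∠L = (87.71° + 68.20°) − (78.69° + 45.00°) = 32.22°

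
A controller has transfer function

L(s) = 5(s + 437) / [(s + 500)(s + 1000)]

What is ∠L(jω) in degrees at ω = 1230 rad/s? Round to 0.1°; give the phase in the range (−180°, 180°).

At s = jω = j1230:
zero (s+437): 437 + j1230 → |·| = √(437²+1230²) = √1703869 ≈ 1305.3, ∠ = arctan(1230/437) ≈ 70.44°
pole (s+500): 500 + j1230 → |·| = √(500²+1230²) = √1762900 ≈ 1327.7, ∠ = arctan(1230/500) ≈ 67.88°
pole (s+1000): 1000 + j1230 → |·| = √(1000²+1230²) = √2512900 ≈ 1585.2, ∠ = arctan(1230/1000) ≈ 50.89°
∠L = 70.44° − 118.77° = -48.33°

-48.3°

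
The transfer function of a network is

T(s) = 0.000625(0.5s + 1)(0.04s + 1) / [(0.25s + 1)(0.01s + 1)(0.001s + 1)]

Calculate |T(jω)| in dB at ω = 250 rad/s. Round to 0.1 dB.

-46.9 dB

At ω = 250 rad/s:
zero (1 + j250·0.5) = 1 + j125 → |·| ≈ 125, ∠ ≈ 89.54°
zero (1 + j250·0.04) = 1 + j10 → |·| ≈ 10.05, ∠ ≈ 84.29°
pole (1 + j250·0.25) = 1 + j62.5 → |·| ≈ 62.508, ∠ ≈ 89.08°
pole (1 + j250·0.01) = 1 + j2.5 → |·| ≈ 2.6926, ∠ ≈ 68.20°
pole (1 + j250·0.001) = 1 + j0.25 → |·| ≈ 1.0308, ∠ ≈ 14.04°
|T| = 0.000625 · 125 · 10.05 / (62.508 · 2.6926 · 1.0308) ≈ 0.0045256
Gain = 20 log₁₀(0.0045256) ≈ -46.89 dB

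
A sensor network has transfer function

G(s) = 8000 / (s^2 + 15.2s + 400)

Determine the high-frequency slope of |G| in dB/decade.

Each pole contributes −20 dB/decade at high frequency; each zero contributes +20 dB/decade.
Net: 0 zero(s) − 2 pole(s) → -40 dB/decade.

-40 dB/decade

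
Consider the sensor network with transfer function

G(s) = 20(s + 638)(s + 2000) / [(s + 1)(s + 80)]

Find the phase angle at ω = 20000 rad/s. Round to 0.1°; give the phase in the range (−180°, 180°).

-7.3°

At s = jω = j20000:
zero (s+638): 638 + j20000 → |·| = √(638²+20000²) = √400407044 ≈ 20010, ∠ = arctan(20000/638) ≈ 88.17°
zero (s+2000): 2000 + j20000 → |·| = √(2000²+20000²) = √404000000 ≈ 20100, ∠ = arctan(20000/2000) ≈ 84.29°
pole (s+1): 1 + j20000 → |·| = √(1²+20000²) = √400000001 ≈ 20000, ∠ = arctan(20000/1) ≈ 90.00°
pole (s+80): 80 + j20000 → |·| = √(80²+20000²) = √400006400 ≈ 20000, ∠ = arctan(20000/80) ≈ 89.77°
∠G = 172.46° − 179.77° = -7.31°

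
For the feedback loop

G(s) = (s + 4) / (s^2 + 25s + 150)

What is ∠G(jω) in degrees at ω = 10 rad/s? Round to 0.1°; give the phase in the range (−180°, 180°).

-10.5°

Substitute s = j10:
Numerator: (j10) + 4 = 4 + j10
Denominator: (j10)^2 + 25(j10) + 150 = 50 + j250
|N| = √(4² + 10²) ≈ 10.77, ∠N ≈ 68.20°
|D| = √(50² + 250²) ≈ 254.95, ∠D ≈ 78.69°
∠G = 68.20° − 78.69° = -10.49°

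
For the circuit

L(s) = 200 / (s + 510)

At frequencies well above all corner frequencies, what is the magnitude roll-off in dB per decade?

Each pole contributes −20 dB/decade at high frequency; each zero contributes +20 dB/decade.
Net: 0 zero(s) − 1 pole(s) → -20 dB/decade.

-20 dB/decade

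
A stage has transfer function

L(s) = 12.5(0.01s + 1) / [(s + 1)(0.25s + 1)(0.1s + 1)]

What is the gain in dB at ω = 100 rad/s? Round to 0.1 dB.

At ω = 100 rad/s:
zero (1 + j100·0.01) = 1 + j1 → |·| ≈ 1.4142, ∠ ≈ 45.00°
pole (1 + j100·1) = 1 + j100 → |·| ≈ 100, ∠ ≈ 89.43°
pole (1 + j100·0.25) = 1 + j25 → |·| ≈ 25.02, ∠ ≈ 87.71°
pole (1 + j100·0.1) = 1 + j10 → |·| ≈ 10.05, ∠ ≈ 84.29°
|L| = 12.5 · 1.4142 / (100 · 25.02 · 10.05) ≈ 0.00070302
Gain = 20 log₁₀(0.00070302) ≈ -63.06 dB

-63.1 dB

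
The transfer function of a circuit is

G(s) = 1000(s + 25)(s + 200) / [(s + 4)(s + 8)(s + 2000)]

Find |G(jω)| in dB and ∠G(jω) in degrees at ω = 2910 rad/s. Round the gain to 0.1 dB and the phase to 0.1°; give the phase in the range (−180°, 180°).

At s = jω = j2910:
zero (s+25): 25 + j2910 → |·| = √(25²+2910²) = √8468725 ≈ 2910.1, ∠ = arctan(2910/25) ≈ 89.51°
zero (s+200): 200 + j2910 → |·| = √(200²+2910²) = √8508100 ≈ 2916.9, ∠ = arctan(2910/200) ≈ 86.07°
pole (s+4): 4 + j2910 → |·| = √(4²+2910²) = √8468116 ≈ 2910, ∠ = arctan(2910/4) ≈ 89.92°
pole (s+8): 8 + j2910 → |·| = √(8²+2910²) = √8468164 ≈ 2910, ∠ = arctan(2910/8) ≈ 89.84°
pole (s+2000): 2000 + j2910 → |·| = √(2000²+2910²) = √12468100 ≈ 3531, ∠ = arctan(2910/2000) ≈ 55.50°
|G| = 1000 · 8.4885e+06 / 2.9901e+10 ≈ 0.28389
Gain = 20 log₁₀(0.28389) ≈ -10.94 dB
∠G = 175.58° − 235.26° = -59.68°

-10.9 dB, -59.7°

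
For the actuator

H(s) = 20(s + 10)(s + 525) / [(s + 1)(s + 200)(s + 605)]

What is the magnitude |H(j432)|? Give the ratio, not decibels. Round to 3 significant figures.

At s = jω = j432:
zero (s+10): 10 + j432 → |·| = √(10²+432²) = √186724 ≈ 432.12, ∠ = arctan(432/10) ≈ 88.67°
zero (s+525): 525 + j432 → |·| = √(525²+432²) = √462249 ≈ 679.89, ∠ = arctan(432/525) ≈ 39.45°
pole (s+1): 1 + j432 → |·| = √(1²+432²) = √186625 ≈ 432, ∠ = arctan(432/1) ≈ 89.87°
pole (s+200): 200 + j432 → |·| = √(200²+432²) = √226624 ≈ 476.05, ∠ = arctan(432/200) ≈ 65.16°
pole (s+605): 605 + j432 → |·| = √(605²+432²) = √552649 ≈ 743.4, ∠ = arctan(432/605) ≈ 35.53°
|H| = 20 · 2.9379e+05 / 1.5288e+08 ≈ 0.038434

0.0384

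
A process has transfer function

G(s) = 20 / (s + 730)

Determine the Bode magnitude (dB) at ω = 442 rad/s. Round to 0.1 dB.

Substitute s = j442:
Numerator: 20 = 20 + j0
Denominator: (j442) + 730 = 730 + j442
|N| = √(20² + 0²) ≈ 20, ∠N ≈ 0.00°
|D| = √(730² + 442²) ≈ 853.38, ∠D ≈ 31.19°
|G| = 20 / 853.38 ≈ 0.023436
Gain = 20 log₁₀(0.023436) ≈ -32.60 dB

-32.6 dB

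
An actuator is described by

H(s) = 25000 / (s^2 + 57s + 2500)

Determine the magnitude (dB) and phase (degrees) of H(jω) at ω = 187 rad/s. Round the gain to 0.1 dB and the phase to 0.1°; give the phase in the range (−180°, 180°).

At s = jω = j187:
quadratic: (j187)² + 57·j187 + 2500 = -32469 + j10659 → |·| ≈ 34174, ∠ ≈ 161.83°
|H| = 25000 / 34174 ≈ 0.73155
Gain = 20 log₁₀(0.73155) ≈ -2.72 dB
∠H = 0.00° − 161.83° = -161.83°

-2.7 dB, -161.8°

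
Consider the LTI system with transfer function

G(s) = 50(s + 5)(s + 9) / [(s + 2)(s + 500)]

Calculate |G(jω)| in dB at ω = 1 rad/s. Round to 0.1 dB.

At s = jω = j1:
zero (s+5): 5 + j1 → |·| = √(5²+1²) = √26 ≈ 5.099, ∠ = arctan(1/5) ≈ 11.31°
zero (s+9): 9 + j1 → |·| = √(9²+1²) = √82 ≈ 9.0554, ∠ = arctan(1/9) ≈ 6.34°
pole (s+2): 2 + j1 → |·| = √(2²+1²) = √5 ≈ 2.2361, ∠ = arctan(1/2) ≈ 26.57°
pole (s+500): 500 + j1 → |·| = √(500²+1²) = √250001 ≈ 500, ∠ = arctan(1/500) ≈ 0.11°
|G| = 50 · 46.173 / 1118 ≈ 2.065
Gain = 20 log₁₀(2.065) ≈ 6.30 dB

6.3 dB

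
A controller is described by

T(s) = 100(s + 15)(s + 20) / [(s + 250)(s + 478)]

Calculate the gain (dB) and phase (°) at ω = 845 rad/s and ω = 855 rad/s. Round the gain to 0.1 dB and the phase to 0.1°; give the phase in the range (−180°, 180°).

At s = jω = j845:
zero (s+15): 15 + j845 → |·| = √(15²+845²) = √714250 ≈ 845.13, ∠ = arctan(845/15) ≈ 88.98°
zero (s+20): 20 + j845 → |·| = √(20²+845²) = √714425 ≈ 845.24, ∠ = arctan(845/20) ≈ 88.64°
pole (s+250): 250 + j845 → |·| = √(250²+845²) = √776525 ≈ 881.21, ∠ = arctan(845/250) ≈ 73.52°
pole (s+478): 478 + j845 → |·| = √(478²+845²) = √942509 ≈ 970.83, ∠ = arctan(845/478) ≈ 60.50°
|T| = 100 · 7.1434e+05 / 8.5551e+05 ≈ 83.499
Gain = 20 log₁₀(83.499) ≈ 38.43 dB
∠T = 177.62° − 134.02° = 43.60°

At s = jω = j855:
zero (s+15): 15 + j855 → |·| = √(15²+855²) = √731250 ≈ 855.13, ∠ = arctan(855/15) ≈ 88.99°
zero (s+20): 20 + j855 → |·| = √(20²+855²) = √731425 ≈ 855.23, ∠ = arctan(855/20) ≈ 88.66°
pole (s+250): 250 + j855 → |·| = √(250²+855²) = √793525 ≈ 890.8, ∠ = arctan(855/250) ≈ 73.70°
pole (s+478): 478 + j855 → |·| = √(478²+855²) = √959509 ≈ 979.55, ∠ = arctan(855/478) ≈ 60.79°
|T| = 100 · 7.3133e+05 / 8.7258e+05 ≈ 83.812
Gain = 20 log₁₀(83.812) ≈ 38.47 dB
∠T = 177.65° − 134.49° = 43.16°

ω = 845: 38.4 dB, 43.6°; ω = 855: 38.5 dB, 43.2°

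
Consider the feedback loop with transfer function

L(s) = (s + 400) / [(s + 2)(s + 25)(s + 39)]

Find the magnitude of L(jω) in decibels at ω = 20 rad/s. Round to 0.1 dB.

-37.0 dB

At s = jω = j20:
zero (s+400): 400 + j20 → |·| = √(400²+20²) = √160400 ≈ 400.5, ∠ = arctan(20/400) ≈ 2.86°
pole (s+2): 2 + j20 → |·| = √(2²+20²) = √404 ≈ 20.1, ∠ = arctan(20/2) ≈ 84.29°
pole (s+25): 25 + j20 → |·| = √(25²+20²) = √1025 ≈ 32.016, ∠ = arctan(20/25) ≈ 38.66°
pole (s+39): 39 + j20 → |·| = √(39²+20²) = √1921 ≈ 43.829, ∠ = arctan(20/39) ≈ 27.15°
|L| = 1 · 400.5 / 28205 ≈ 0.0142
Gain = 20 log₁₀(0.0142) ≈ -36.95 dB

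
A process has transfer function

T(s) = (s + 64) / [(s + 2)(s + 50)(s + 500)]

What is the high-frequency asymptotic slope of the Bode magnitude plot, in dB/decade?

-40 dB/decade

Each pole contributes −20 dB/decade at high frequency; each zero contributes +20 dB/decade.
Net: 1 zero(s) − 3 pole(s) → -40 dB/decade.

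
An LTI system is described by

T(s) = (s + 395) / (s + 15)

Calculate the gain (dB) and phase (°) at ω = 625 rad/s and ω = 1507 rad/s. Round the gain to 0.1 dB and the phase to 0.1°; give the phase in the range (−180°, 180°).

ω = 625: 1.5 dB, -30.9°; ω = 1507: 0.3 dB, -14.1°

At s = jω = j625:
zero (s+395): 395 + j625 → |·| = √(395²+625²) = √546650 ≈ 739.36, ∠ = arctan(625/395) ≈ 57.71°
pole (s+15): 15 + j625 → |·| = √(15²+625²) = √390850 ≈ 625.18, ∠ = arctan(625/15) ≈ 88.63°
|T| = 1 · 739.36 / 625.18 ≈ 1.1826
Gain = 20 log₁₀(1.1826) ≈ 1.46 dB
∠T = 57.71° − 88.63° = -30.92°

At s = jω = j1507:
zero (s+395): 395 + j1507 → |·| = √(395²+1507²) = √2427074 ≈ 1557.9, ∠ = arctan(1507/395) ≈ 75.31°
pole (s+15): 15 + j1507 → |·| = √(15²+1507²) = √2271274 ≈ 1507.1, ∠ = arctan(1507/15) ≈ 89.43°
|T| = 1 · 1557.9 / 1507.1 ≈ 1.0337
Gain = 20 log₁₀(1.0337) ≈ 0.29 dB
∠T = 75.31° − 89.43° = -14.12°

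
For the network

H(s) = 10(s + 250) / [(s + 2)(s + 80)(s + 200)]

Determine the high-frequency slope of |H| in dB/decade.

-40 dB/decade

Each pole contributes −20 dB/decade at high frequency; each zero contributes +20 dB/decade.
Net: 1 zero(s) − 3 pole(s) → -40 dB/decade.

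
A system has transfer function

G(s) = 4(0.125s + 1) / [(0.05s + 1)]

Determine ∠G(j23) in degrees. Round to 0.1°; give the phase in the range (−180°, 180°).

At ω = 23 rad/s:
zero (1 + j23·0.125) = 1 + j2.875 → |·| ≈ 3.0439, ∠ ≈ 70.82°
pole (1 + j23·0.05) = 1 + j1.15 → |·| ≈ 1.524, ∠ ≈ 48.99°
∠G = (70.82°) − (48.99°) = 21.83°

21.8°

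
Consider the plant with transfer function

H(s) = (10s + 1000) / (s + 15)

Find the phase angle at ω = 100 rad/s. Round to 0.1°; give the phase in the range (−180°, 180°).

Substitute s = j100:
Numerator: 10(j100) + 1000 = 1000 + j1000
Denominator: (j100) + 15 = 15 + j100
|N| = √(1000² + 1000²) ≈ 1414.2, ∠N ≈ 45.00°
|D| = √(15² + 100²) ≈ 101.12, ∠D ≈ 81.47°
∠H = 45.00° − 81.47° = -36.47°

-36.5°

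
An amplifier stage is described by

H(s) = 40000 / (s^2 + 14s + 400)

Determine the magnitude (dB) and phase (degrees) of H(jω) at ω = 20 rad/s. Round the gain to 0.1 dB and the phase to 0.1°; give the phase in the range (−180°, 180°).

43.1 dB, -90.0°

At s = jω = j20:
quadratic: (j20)² + 14·j20 + 400 = 0 + j280 → |·| ≈ 280, ∠ ≈ 90.00°
|H| = 40000 / 280 ≈ 142.86
Gain = 20 log₁₀(142.86) ≈ 43.10 dB
∠H = 0.00° − 90.00° = -90.00°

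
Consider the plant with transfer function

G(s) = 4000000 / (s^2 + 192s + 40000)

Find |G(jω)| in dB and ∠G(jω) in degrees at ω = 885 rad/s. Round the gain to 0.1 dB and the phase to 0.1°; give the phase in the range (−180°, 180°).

At s = jω = j885:
quadratic: (j885)² + 192·j885 + 40000 = -743225 + j169920 → |·| ≈ 7.624e+05, ∠ ≈ 167.12°
|G| = 4000000 / 7.624e+05 ≈ 5.2466
Gain = 20 log₁₀(5.2466) ≈ 14.40 dB
∠G = 0.00° − 167.12° = -167.12°

14.4 dB, -167.1°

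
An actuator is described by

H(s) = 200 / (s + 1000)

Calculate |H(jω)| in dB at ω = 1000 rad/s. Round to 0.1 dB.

-17.0 dB

At s = jω = j1000:
pole (s+1000): 1000 + j1000 → |·| = √(1000²+1000²) = √2000000 ≈ 1414.2, ∠ = arctan(1000/1000) ≈ 45.00°
|H| = 200 / 1414.2 ≈ 0.14142
Gain = 20 log₁₀(0.14142) ≈ -16.99 dB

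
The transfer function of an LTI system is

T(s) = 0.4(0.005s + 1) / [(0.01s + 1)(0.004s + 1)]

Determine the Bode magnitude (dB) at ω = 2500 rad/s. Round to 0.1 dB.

At ω = 2500 rad/s:
zero (1 + j2500·0.005) = 1 + j12.5 → |·| ≈ 12.54, ∠ ≈ 85.43°
pole (1 + j2500·0.01) = 1 + j25 → |·| ≈ 25.02, ∠ ≈ 87.71°
pole (1 + j2500·0.004) = 1 + j10 → |·| ≈ 10.05, ∠ ≈ 84.29°
|T| = 0.4 · 12.54 / (25.02 · 10.05) ≈ 0.019948
Gain = 20 log₁₀(0.019948) ≈ -34.00 dB

-34.0 dB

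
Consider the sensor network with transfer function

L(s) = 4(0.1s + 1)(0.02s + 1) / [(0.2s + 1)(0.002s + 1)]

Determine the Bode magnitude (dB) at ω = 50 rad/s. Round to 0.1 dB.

9.1 dB

At ω = 50 rad/s:
zero (1 + j50·0.1) = 1 + j5 → |·| ≈ 5.099, ∠ ≈ 78.69°
zero (1 + j50·0.02) = 1 + j1 → |·| ≈ 1.4142, ∠ ≈ 45.00°
pole (1 + j50·0.2) = 1 + j10 → |·| ≈ 10.05, ∠ ≈ 84.29°
pole (1 + j50·0.002) = 1 + j0.1 → |·| ≈ 1.005, ∠ ≈ 5.71°
|L| = 4 · 5.099 · 1.4142 / (10.05 · 1.005) ≈ 2.8558
Gain = 20 log₁₀(2.8558) ≈ 9.11 dB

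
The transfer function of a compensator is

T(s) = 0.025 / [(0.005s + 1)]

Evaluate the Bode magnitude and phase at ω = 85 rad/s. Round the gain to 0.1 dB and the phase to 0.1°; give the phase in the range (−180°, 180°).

-32.8 dB, -23.0°

At ω = 85 rad/s:
pole (1 + j85·0.005) = 1 + j0.425 → |·| ≈ 1.0866, ∠ ≈ 23.03°
|T| = 0.025 · 1 / (1.0866) ≈ 0.023008
Gain = 20 log₁₀(0.023008) ≈ -32.76 dB
∠T = (0°) − (23.03°) = -23.03°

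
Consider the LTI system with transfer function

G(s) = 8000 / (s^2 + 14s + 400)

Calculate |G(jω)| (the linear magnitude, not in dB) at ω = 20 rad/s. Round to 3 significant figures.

At s = jω = j20:
quadratic: (j20)² + 14·j20 + 400 = 0 + j280 → |·| ≈ 280, ∠ ≈ 90.00°
|G| = 8000 / 280 ≈ 28.571

28.6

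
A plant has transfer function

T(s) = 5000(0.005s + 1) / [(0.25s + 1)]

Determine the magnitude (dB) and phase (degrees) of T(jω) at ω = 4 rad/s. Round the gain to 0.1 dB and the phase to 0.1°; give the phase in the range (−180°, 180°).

71.0 dB, -43.9°

At ω = 4 rad/s:
zero (1 + j4·0.005) = 1 + j0.02 → |·| ≈ 1.0002, ∠ ≈ 1.15°
pole (1 + j4·0.25) = 1 + j1 → |·| ≈ 1.4142, ∠ ≈ 45.00°
|T| = 5000 · 1.0002 / (1.4142) ≈ 3536.3
Gain = 20 log₁₀(3536.3) ≈ 70.97 dB
∠T = (1.15°) − (45.00°) = -43.85°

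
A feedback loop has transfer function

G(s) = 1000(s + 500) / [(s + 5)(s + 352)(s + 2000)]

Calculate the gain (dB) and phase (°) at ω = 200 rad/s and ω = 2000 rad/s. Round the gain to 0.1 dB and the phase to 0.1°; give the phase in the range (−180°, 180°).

ω = 200: -49.6 dB, -102.1°; ω = 2000: -74.9 dB, -138.9°

At s = jω = j200:
zero (s+500): 500 + j200 → |·| = √(500²+200²) = √290000 ≈ 538.52, ∠ = arctan(200/500) ≈ 21.80°
pole (s+5): 5 + j200 → |·| = √(5²+200²) = √40025 ≈ 200.06, ∠ = arctan(200/5) ≈ 88.57°
pole (s+352): 352 + j200 → |·| = √(352²+200²) = √163904 ≈ 404.85, ∠ = arctan(200/352) ≈ 29.60°
pole (s+2000): 2000 + j200 → |·| = √(2000²+200²) = √4040000 ≈ 2010, ∠ = arctan(200/2000) ≈ 5.71°
|G| = 1000 · 538.52 / 1.628e+08 ≈ 0.0033079
Gain = 20 log₁₀(0.0033079) ≈ -49.61 dB
∠G = 21.80° − 123.88° = -102.08°

At s = jω = j2000:
zero (s+500): 500 + j2000 → |·| = √(500²+2000²) = √4250000 ≈ 2061.6, ∠ = arctan(2000/500) ≈ 75.96°
pole (s+5): 5 + j2000 → |·| = √(5²+2000²) = √4000025 ≈ 2000, ∠ = arctan(2000/5) ≈ 89.86°
pole (s+352): 352 + j2000 → |·| = √(352²+2000²) = √4123904 ≈ 2030.7, ∠ = arctan(2000/352) ≈ 80.02°
pole (s+2000): 2000 + j2000 → |·| = √(2000²+2000²) = √8000000 ≈ 2828.4, ∠ = arctan(2000/2000) ≈ 45.00°
|G| = 1000 · 2061.6 / 1.1487e+10 ≈ 0.00017947
Gain = 20 log₁₀(0.00017947) ≈ -74.92 dB
∠G = 75.96° − 214.88° = -138.92°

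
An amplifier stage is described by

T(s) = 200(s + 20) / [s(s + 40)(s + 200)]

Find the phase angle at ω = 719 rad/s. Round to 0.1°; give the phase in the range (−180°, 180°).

At s = jω = j719:
zero (s+20): 20 + j719 → |·| = √(20²+719²) = √517361 ≈ 719.28, ∠ = arctan(719/20) ≈ 88.41°
pole (s+40): 40 + j719 → |·| = √(40²+719²) = √518561 ≈ 720.11, ∠ = arctan(719/40) ≈ 86.82°
pole (s+200): 200 + j719 → |·| = √(200²+719²) = √556961 ≈ 746.3, ∠ = arctan(719/200) ≈ 74.46°
pole at origin: |s| = 719, ∠ = 90.00° (in denominator)
∠T = 88.41° − 251.28° = -162.87°

-162.9°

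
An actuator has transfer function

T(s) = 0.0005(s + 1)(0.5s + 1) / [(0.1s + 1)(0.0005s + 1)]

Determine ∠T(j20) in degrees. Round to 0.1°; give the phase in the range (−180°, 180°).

At ω = 20 rad/s:
zero (1 + j20·1) = 1 + j20 → |·| ≈ 20.025, ∠ ≈ 87.14°
zero (1 + j20·0.5) = 1 + j10 → |·| ≈ 10.05, ∠ ≈ 84.29°
pole (1 + j20·0.1) = 1 + j2 → |·| ≈ 2.2361, ∠ ≈ 63.43°
pole (1 + j20·0.0005) = 1 + j0.01 → |·| ≈ 1, ∠ ≈ 0.57°
∠T = (87.14° + 84.29°) − (63.43° + 0.57°) = 107.43°

107.4°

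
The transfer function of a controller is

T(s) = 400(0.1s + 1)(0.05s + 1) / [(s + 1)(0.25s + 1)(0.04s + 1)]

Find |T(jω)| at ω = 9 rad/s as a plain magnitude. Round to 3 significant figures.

At ω = 9 rad/s:
zero (1 + j9·0.1) = 1 + j0.9 → |·| ≈ 1.3454, ∠ ≈ 41.99°
zero (1 + j9·0.05) = 1 + j0.45 → |·| ≈ 1.0966, ∠ ≈ 24.23°
pole (1 + j9·1) = 1 + j9 → |·| ≈ 9.0554, ∠ ≈ 83.66°
pole (1 + j9·0.25) = 1 + j2.25 → |·| ≈ 2.4622, ∠ ≈ 66.04°
pole (1 + j9·0.04) = 1 + j0.36 → |·| ≈ 1.0628, ∠ ≈ 19.80°
|T| = 400 · 1.3454 · 1.0966 / (9.0554 · 2.4622 · 1.0628) ≈ 24.904

24.9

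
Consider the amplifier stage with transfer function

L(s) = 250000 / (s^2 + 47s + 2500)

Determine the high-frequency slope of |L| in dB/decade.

-40 dB/decade

Each pole contributes −20 dB/decade at high frequency; each zero contributes +20 dB/decade.
Net: 0 zero(s) − 2 pole(s) → -40 dB/decade.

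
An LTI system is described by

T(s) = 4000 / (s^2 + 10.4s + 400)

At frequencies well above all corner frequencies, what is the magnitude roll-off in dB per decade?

-40 dB/decade

Each pole contributes −20 dB/decade at high frequency; each zero contributes +20 dB/decade.
Net: 0 zero(s) − 2 pole(s) → -40 dB/decade.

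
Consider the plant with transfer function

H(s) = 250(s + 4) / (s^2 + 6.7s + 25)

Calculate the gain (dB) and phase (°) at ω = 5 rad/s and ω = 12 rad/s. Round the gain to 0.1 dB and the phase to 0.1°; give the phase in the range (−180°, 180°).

ω = 5: 33.6 dB, -38.7°; ω = 12: 26.9 dB, -74.4°

At s = jω = j5:
zero (s+4): 4 + j5 → |·| = √(4²+5²) = √41 ≈ 6.4031, ∠ = arctan(5/4) ≈ 51.34°
quadratic: (j5)² + 6.7·j5 + 25 = 0 + j33.5 → |·| ≈ 33.5, ∠ ≈ 90.00°
|H| = 250 · 6.4031 / 33.5 ≈ 47.784
Gain = 20 log₁₀(47.784) ≈ 33.59 dB
∠H = 51.34° − 90.00° = -38.66°

At s = jω = j12:
zero (s+4): 4 + j12 → |·| = √(4²+12²) = √160 ≈ 12.649, ∠ = arctan(12/4) ≈ 71.57°
quadratic: (j12)² + 6.7·j12 + 25 = -119 + j80.4 → |·| ≈ 143.61, ∠ ≈ 145.96°
|H| = 250 · 12.649 / 143.61 ≈ 22.02
Gain = 20 log₁₀(22.02) ≈ 26.86 dB
∠H = 71.57° − 145.96° = -74.39°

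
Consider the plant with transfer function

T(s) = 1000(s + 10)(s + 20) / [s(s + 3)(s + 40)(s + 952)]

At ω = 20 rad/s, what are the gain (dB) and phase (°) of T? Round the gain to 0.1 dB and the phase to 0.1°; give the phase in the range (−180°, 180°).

-28.7 dB, -90.8°

At s = jω = j20:
zero (s+10): 10 + j20 → |·| = √(10²+20²) = √500 ≈ 22.361, ∠ = arctan(20/10) ≈ 63.43°
zero (s+20): 20 + j20 → |·| = √(20²+20²) = √800 ≈ 28.284, ∠ = arctan(20/20) ≈ 45.00°
pole (s+3): 3 + j20 → |·| = √(3²+20²) = √409 ≈ 20.224, ∠ = arctan(20/3) ≈ 81.47°
pole (s+40): 40 + j20 → |·| = √(40²+20²) = √2000 ≈ 44.721, ∠ = arctan(20/40) ≈ 26.57°
pole (s+952): 952 + j20 → |·| = √(952²+20²) = √906704 ≈ 952.21, ∠ = arctan(20/952) ≈ 1.20°
pole at origin: |s| = 20, ∠ = 90.00° (in denominator)
|T| = 1000 · 632.46 / 1.7224e+07 ≈ 0.03672
Gain = 20 log₁₀(0.03672) ≈ -28.70 dB
∠T = 108.43° − 199.24° = -90.81°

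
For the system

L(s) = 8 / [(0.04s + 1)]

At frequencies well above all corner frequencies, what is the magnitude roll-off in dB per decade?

-20 dB/decade

Each pole contributes −20 dB/decade at high frequency; each zero contributes +20 dB/decade.
Net: 0 zero(s) − 1 pole(s) → -20 dB/decade.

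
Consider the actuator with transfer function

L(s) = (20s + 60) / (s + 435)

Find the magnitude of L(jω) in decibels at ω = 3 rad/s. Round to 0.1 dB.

Substitute s = j3:
Numerator: 20(j3) + 60 = 60 + j60
Denominator: (j3) + 435 = 435 + j3
|N| = √(60² + 60²) ≈ 84.853, ∠N ≈ 45.00°
|D| = √(435² + 3²) ≈ 435.01, ∠D ≈ 0.40°
|L| = 84.853 / 435.01 ≈ 0.19506
Gain = 20 log₁₀(0.19506) ≈ -14.20 dB

-14.2 dB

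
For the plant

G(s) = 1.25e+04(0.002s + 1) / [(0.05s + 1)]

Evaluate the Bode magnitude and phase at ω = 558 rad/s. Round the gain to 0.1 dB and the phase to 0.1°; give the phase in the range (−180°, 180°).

56.5 dB, -39.8°

At ω = 558 rad/s:
zero (1 + j558·0.002) = 1 + j1.116 → |·| ≈ 1.4985, ∠ ≈ 48.14°
pole (1 + j558·0.05) = 1 + j27.9 → |·| ≈ 27.918, ∠ ≈ 87.95°
|G| = 1.25e+04 · 1.4985 / (27.918) ≈ 670.94
Gain = 20 log₁₀(670.94) ≈ 56.53 dB
∠G = (48.14°) − (87.95°) = -39.81°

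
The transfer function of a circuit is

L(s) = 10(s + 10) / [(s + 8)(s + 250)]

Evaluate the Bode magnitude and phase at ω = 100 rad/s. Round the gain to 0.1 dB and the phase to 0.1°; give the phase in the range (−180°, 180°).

At s = jω = j100:
zero (s+10): 10 + j100 → |·| = √(10²+100²) = √10100 ≈ 100.5, ∠ = arctan(100/10) ≈ 84.29°
pole (s+8): 8 + j100 → |·| = √(8²+100²) = √10064 ≈ 100.32, ∠ = arctan(100/8) ≈ 85.43°
pole (s+250): 250 + j100 → |·| = √(250²+100²) = √72500 ≈ 269.26, ∠ = arctan(100/250) ≈ 21.80°
|L| = 10 · 100.5 / 27012 ≈ 0.037206
Gain = 20 log₁₀(0.037206) ≈ -28.59 dB
∠L = 84.29° − 107.23° = -22.94°

-28.6 dB, -22.9°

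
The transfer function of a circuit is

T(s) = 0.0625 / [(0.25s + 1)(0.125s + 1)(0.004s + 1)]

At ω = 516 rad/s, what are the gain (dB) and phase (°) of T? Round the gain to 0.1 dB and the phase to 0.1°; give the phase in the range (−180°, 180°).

-109.7 dB, 117.2°

At ω = 516 rad/s:
pole (1 + j516·0.25) = 1 + j129 → |·| ≈ 129, ∠ ≈ 89.56°
pole (1 + j516·0.125) = 1 + j64.5 → |·| ≈ 64.508, ∠ ≈ 89.11°
pole (1 + j516·0.004) = 1 + j2.064 → |·| ≈ 2.2935, ∠ ≈ 64.15°
|T| = 0.0625 · 1 / (129 · 64.508 · 2.2935) ≈ 3.2747e-06
Gain = 20 log₁₀(3.2747e-06) ≈ -109.70 dB
∠T = (0°) − (89.56° + 89.11° + 64.15°) = -242.82° ≡ 117.18° (principal value)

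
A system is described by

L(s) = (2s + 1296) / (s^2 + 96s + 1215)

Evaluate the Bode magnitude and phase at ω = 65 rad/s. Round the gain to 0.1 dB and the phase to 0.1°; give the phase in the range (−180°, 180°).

Substitute s = j65:
Numerator: 2(j65) + 1296 = 1296 + j130
Denominator: (j65)^2 + 96(j65) + 1215 = -3010 + j6240
|N| = √(1296² + 130²) ≈ 1302.5, ∠N ≈ 5.73°
|D| = √(3010² + 6240²) ≈ 6928, ∠D ≈ 115.75°
|L| = 1302.5 / 6928 ≈ 0.18801
Gain = 20 log₁₀(0.18801) ≈ -14.52 dB
∠L = 5.73° − 115.75° = -110.02°

-14.5 dB, -110.0°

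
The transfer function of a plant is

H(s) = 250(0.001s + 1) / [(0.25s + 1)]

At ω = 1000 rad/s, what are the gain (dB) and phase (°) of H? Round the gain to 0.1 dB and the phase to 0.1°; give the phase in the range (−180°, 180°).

At ω = 1000 rad/s:
zero (1 + j1000·0.001) = 1 + j1 → |·| ≈ 1.4142, ∠ ≈ 45.00°
pole (1 + j1000·0.25) = 1 + j250 → |·| ≈ 250, ∠ ≈ 89.77°
|H| = 250 · 1.4142 / (250) ≈ 1.4142
Gain = 20 log₁₀(1.4142) ≈ 3.01 dB
∠H = (45.00°) − (89.77°) = -44.77°

3.0 dB, -44.8°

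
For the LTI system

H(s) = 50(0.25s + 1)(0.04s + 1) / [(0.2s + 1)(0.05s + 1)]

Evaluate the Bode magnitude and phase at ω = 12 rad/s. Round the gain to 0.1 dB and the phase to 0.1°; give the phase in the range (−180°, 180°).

35.2 dB, -1.1°

At ω = 12 rad/s:
zero (1 + j12·0.25) = 1 + j3 → |·| ≈ 3.1623, ∠ ≈ 71.57°
zero (1 + j12·0.04) = 1 + j0.48 → |·| ≈ 1.1092, ∠ ≈ 25.64°
pole (1 + j12·0.2) = 1 + j2.4 → |·| ≈ 2.6, ∠ ≈ 67.38°
pole (1 + j12·0.05) = 1 + j0.6 → |·| ≈ 1.1662, ∠ ≈ 30.96°
|H| = 50 · 3.1623 · 1.1092 / (2.6 · 1.1662) ≈ 57.841
Gain = 20 log₁₀(57.841) ≈ 35.24 dB
∠H = (71.57° + 25.64°) − (67.38° + 30.96°) = -1.13°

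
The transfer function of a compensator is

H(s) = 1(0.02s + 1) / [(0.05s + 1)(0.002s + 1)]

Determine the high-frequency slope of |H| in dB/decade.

-20 dB/decade

Each pole contributes −20 dB/decade at high frequency; each zero contributes +20 dB/decade.
Net: 1 zero(s) − 2 pole(s) → -20 dB/decade.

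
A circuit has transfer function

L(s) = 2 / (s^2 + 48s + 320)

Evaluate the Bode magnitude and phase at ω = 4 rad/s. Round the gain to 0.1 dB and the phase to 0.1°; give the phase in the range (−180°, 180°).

-45.1 dB, -32.3°

Substitute s = j4:
Numerator: 2 = 2 + j0
Denominator: (j4)^2 + 48(j4) + 320 = 304 + j192
|N| = √(2² + 0²) ≈ 2, ∠N ≈ 0.00°
|D| = √(304² + 192²) ≈ 359.56, ∠D ≈ 32.28°
|L| = 2 / 359.56 ≈ 0.0055624
Gain = 20 log₁₀(0.0055624) ≈ -45.09 dB
∠L = 0.00° − 32.28° = -32.28°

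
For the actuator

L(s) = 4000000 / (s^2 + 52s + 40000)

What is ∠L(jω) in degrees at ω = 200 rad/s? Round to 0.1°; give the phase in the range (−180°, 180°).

At s = jω = j200:
quadratic: (j200)² + 52·j200 + 40000 = 0 + j10400 → |·| ≈ 10400, ∠ ≈ 90.00°
∠L = 0.00° − 90.00° = -90.00°

-90.0°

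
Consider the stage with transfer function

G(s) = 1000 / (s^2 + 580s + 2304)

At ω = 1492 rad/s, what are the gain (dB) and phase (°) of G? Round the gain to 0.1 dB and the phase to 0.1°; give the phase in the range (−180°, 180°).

Substitute s = j1492:
Numerator: 1000 = 1000 + j0
Denominator: (j1492)^2 + 580(j1492) + 2304 = -2223760 + j865360
|N| = √(1000² + 0²) ≈ 1000, ∠N ≈ 0.00°
|D| = √(2223760² + 865360²) ≈ 2.3862e+06, ∠D ≈ 158.74°
|G| = 1000 / 2.3862e+06 ≈ 0.00041908
Gain = 20 log₁₀(0.00041908) ≈ -67.55 dB
∠G = 0.00° − 158.74° = -158.74°

-67.6 dB, -158.7°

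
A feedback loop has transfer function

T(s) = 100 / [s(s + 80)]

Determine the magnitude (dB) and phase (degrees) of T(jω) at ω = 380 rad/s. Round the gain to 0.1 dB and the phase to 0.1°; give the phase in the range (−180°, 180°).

-63.4 dB, -168.1°

At s = jω = j380:
pole (s+80): 80 + j380 → |·| = √(80²+380²) = √150800 ≈ 388.33, ∠ = arctan(380/80) ≈ 78.11°
pole at origin: |s| = 380, ∠ = 90.00° (in denominator)
|T| = 100 / 1.4757e+05 ≈ 0.00067764
Gain = 20 log₁₀(0.00067764) ≈ -63.38 dB
∠T = 0.00° − 168.11° = -168.11°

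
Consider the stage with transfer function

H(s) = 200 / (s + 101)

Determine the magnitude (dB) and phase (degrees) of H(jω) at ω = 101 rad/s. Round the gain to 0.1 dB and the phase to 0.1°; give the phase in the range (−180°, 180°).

Substitute s = j101:
Numerator: 200 = 200 + j0
Denominator: (j101) + 101 = 101 + j101
|N| = √(200² + 0²) ≈ 200, ∠N ≈ 0.00°
|D| = √(101² + 101²) ≈ 142.84, ∠D ≈ 45.00°
|H| = 200 / 142.84 ≈ 1.4002
Gain = 20 log₁₀(1.4002) ≈ 2.92 dB
∠H = 0.00° − 45.00° = -45.00°

2.9 dB, -45.0°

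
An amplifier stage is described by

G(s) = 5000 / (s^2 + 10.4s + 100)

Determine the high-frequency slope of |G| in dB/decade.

Each pole contributes −20 dB/decade at high frequency; each zero contributes +20 dB/decade.
Net: 0 zero(s) − 2 pole(s) → -40 dB/decade.

-40 dB/decade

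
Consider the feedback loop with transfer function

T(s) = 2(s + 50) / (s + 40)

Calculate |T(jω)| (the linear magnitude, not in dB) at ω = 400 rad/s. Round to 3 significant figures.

2.01

At s = jω = j400:
zero (s+50): 50 + j400 → |·| = √(50²+400²) = √162500 ≈ 403.11, ∠ = arctan(400/50) ≈ 82.87°
pole (s+40): 40 + j400 → |·| = √(40²+400²) = √161600 ≈ 402, ∠ = arctan(400/40) ≈ 84.29°
|T| = 2 · 403.11 / 402 ≈ 2.0055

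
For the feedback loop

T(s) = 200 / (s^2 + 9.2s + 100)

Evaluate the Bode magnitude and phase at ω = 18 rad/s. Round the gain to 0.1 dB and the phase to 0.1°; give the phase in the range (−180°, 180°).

At s = jω = j18:
quadratic: (j18)² + 9.2·j18 + 100 = -224 + j165.6 → |·| ≈ 278.57, ∠ ≈ 143.53°
|T| = 200 / 278.57 ≈ 0.71795
Gain = 20 log₁₀(0.71795) ≈ -2.88 dB
∠T = 0.00° − 143.53° = -143.53°

-2.9 dB, -143.5°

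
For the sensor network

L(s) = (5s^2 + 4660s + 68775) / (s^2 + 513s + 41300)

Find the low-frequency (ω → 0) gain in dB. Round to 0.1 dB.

L(0) = 68775 / 41300 ≈ 1.6653
20 log₁₀(1.6653) ≈ 4.43 dB

4.4 dB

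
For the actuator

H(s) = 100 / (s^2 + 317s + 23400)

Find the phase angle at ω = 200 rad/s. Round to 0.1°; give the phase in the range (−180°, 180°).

-104.7°

Substitute s = j200:
Numerator: 100 = 100 + j0
Denominator: (j200)^2 + 317(j200) + 23400 = -16600 + j63400
|N| = √(100² + 0²) ≈ 100, ∠N ≈ 0.00°
|D| = √(16600² + 63400²) ≈ 65537, ∠D ≈ 104.67°
∠H = 0.00° − 104.67° = -104.67°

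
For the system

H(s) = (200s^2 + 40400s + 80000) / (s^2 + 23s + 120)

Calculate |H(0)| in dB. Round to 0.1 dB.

H(0) = 80000 / 120 ≈ 666.67
20 log₁₀(666.67) ≈ 56.48 dB

56.5 dB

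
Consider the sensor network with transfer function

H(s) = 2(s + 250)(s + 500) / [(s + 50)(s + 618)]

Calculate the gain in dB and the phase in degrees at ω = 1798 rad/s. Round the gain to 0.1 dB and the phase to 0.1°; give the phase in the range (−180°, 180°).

5.9 dB, -2.9°

At s = jω = j1798:
zero (s+250): 250 + j1798 → |·| = √(250²+1798²) = √3295304 ≈ 1815.3, ∠ = arctan(1798/250) ≈ 82.08°
zero (s+500): 500 + j1798 → |·| = √(500²+1798²) = √3482804 ≈ 1866.2, ∠ = arctan(1798/500) ≈ 74.46°
pole (s+50): 50 + j1798 → |·| = √(50²+1798²) = √3235304 ≈ 1798.7, ∠ = arctan(1798/50) ≈ 88.41°
pole (s+618): 618 + j1798 → |·| = √(618²+1798²) = √3614728 ≈ 1901.2, ∠ = arctan(1798/618) ≈ 71.03°
|H| = 2 · 3.3877e+06 / 3.4197e+06 ≈ 1.9813
Gain = 20 log₁₀(1.9813) ≈ 5.94 dB
∠H = 156.54° − 159.44° = -2.90°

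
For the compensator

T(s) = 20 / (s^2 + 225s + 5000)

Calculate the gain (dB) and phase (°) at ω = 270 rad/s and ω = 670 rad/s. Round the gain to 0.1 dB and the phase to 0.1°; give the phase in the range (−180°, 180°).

Substitute s = j270:
Numerator: 20 = 20 + j0
Denominator: (j270)^2 + 225(j270) + 5000 = -67900 + j60750
|N| = √(20² + 0²) ≈ 20, ∠N ≈ 0.00°
|D| = √(67900² + 60750²) ≈ 91110, ∠D ≈ 138.18°
|T| = 20 / 91110 ≈ 0.00021951
Gain = 20 log₁₀(0.00021951) ≈ -73.17 dB
∠T = 0.00° − 138.18° = -138.18°

Substitute s = j670:
Numerator: 20 = 20 + j0
Denominator: (j670)^2 + 225(j670) + 5000 = -443900 + j150750
|N| = √(20² + 0²) ≈ 20, ∠N ≈ 0.00°
|D| = √(443900² + 150750²) ≈ 4.688e+05, ∠D ≈ 161.24°
|T| = 20 / 4.688e+05 ≈ 4.2662e-05
Gain = 20 log₁₀(4.2662e-05) ≈ -87.40 dB
∠T = 0.00° − 161.24° = -161.24°

ω = 270: -73.2 dB, -138.2°; ω = 670: -87.4 dB, -161.2°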